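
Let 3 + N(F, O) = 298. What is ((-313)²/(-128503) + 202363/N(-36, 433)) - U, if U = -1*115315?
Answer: 4397380768009/37908385 ≈ 1.1600e+5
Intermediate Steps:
N(F, O) = 295 (N(F, O) = -3 + 298 = 295)
U = -115315
((-313)²/(-128503) + 202363/N(-36, 433)) - U = ((-313)²/(-128503) + 202363/295) - 1*(-115315) = (97969*(-1/128503) + 202363*(1/295)) + 115315 = (-97969/128503 + 202363/295) + 115315 = 25975351734/37908385 + 115315 = 4397380768009/37908385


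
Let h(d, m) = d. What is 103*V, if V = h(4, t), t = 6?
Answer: 412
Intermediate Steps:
V = 4
103*V = 103*4 = 412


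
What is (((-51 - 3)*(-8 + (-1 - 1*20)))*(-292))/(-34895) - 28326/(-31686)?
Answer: 2579592727/184280495 ≈ 13.998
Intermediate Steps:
(((-51 - 3)*(-8 + (-1 - 1*20)))*(-292))/(-34895) - 28326/(-31686) = (-54*(-8 + (-1 - 20))*(-292))*(-1/34895) - 28326*(-1/31686) = (-54*(-8 - 21)*(-292))*(-1/34895) + 4721/5281 = (-54*(-29)*(-292))*(-1/34895) + 4721/5281 = (1566*(-292))*(-1/34895) + 4721/5281 = -457272*(-1/34895) + 4721/5281 = 457272/34895 + 4721/5281 = 2579592727/184280495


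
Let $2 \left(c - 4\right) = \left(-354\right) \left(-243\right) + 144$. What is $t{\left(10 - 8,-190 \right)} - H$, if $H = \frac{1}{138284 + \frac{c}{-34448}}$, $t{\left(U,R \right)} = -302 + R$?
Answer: $- \frac{2343673593788}{4763564145} \approx -492.0$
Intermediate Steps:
$c = 43087$ ($c = 4 + \frac{\left(-354\right) \left(-243\right) + 144}{2} = 4 + \frac{86022 + 144}{2} = 4 + \frac{1}{2} \cdot 86166 = 4 + 43083 = 43087$)
$H = \frac{34448}{4763564145}$ ($H = \frac{1}{138284 + \frac{43087}{-34448}} = \frac{1}{138284 + 43087 \left(- \frac{1}{34448}\right)} = \frac{1}{138284 - \frac{43087}{34448}} = \frac{1}{\frac{4763564145}{34448}} = \frac{34448}{4763564145} \approx 7.2316 \cdot 10^{-6}$)
$t{\left(10 - 8,-190 \right)} - H = \left(-302 - 190\right) - \frac{34448}{4763564145} = -492 - \frac{34448}{4763564145} = - \frac{2343673593788}{4763564145}$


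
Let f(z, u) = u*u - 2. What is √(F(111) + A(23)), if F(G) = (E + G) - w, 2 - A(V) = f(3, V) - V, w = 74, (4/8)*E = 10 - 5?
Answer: I*√455 ≈ 21.331*I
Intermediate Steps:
E = 10 (E = 2*(10 - 5) = 2*5 = 10)
f(z, u) = -2 + u² (f(z, u) = u² - 2 = -2 + u²)
A(V) = 4 + V - V² (A(V) = 2 - ((-2 + V²) - V) = 2 - (-2 + V² - V) = 2 + (2 + V - V²) = 4 + V - V²)
F(G) = -64 + G (F(G) = (10 + G) - 1*74 = (10 + G) - 74 = -64 + G)
√(F(111) + A(23)) = √((-64 + 111) + (4 + 23 - 1*23²)) = √(47 + (4 + 23 - 1*529)) = √(47 + (4 + 23 - 529)) = √(47 - 502) = √(-455) = I*√455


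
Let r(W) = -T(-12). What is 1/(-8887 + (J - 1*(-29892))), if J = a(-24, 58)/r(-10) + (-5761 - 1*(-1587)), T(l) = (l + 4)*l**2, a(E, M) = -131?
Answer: 1152/19389181 ≈ 5.9415e-5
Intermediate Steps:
T(l) = l**2*(4 + l) (T(l) = (4 + l)*l**2 = l**2*(4 + l))
r(W) = 1152 (r(W) = -(-12)**2*(4 - 12) = -144*(-8) = -1*(-1152) = 1152)
J = -4808579/1152 (J = -131/1152 + (-5761 - 1*(-1587)) = -131*1/1152 + (-5761 + 1587) = -131/1152 - 4174 = -4808579/1152 ≈ -4174.1)
1/(-8887 + (J - 1*(-29892))) = 1/(-8887 + (-4808579/1152 - 1*(-29892))) = 1/(-8887 + (-4808579/1152 + 29892)) = 1/(-8887 + 29627005/1152) = 1/(19389181/1152) = 1152/19389181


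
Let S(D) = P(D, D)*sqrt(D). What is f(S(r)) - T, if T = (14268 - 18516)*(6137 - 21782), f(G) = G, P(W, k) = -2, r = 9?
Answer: -66459966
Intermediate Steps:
S(D) = -2*sqrt(D)
T = 66459960 (T = -4248*(-15645) = 66459960)
f(S(r)) - T = -2*sqrt(9) - 1*66459960 = -2*3 - 66459960 = -6 - 66459960 = -66459966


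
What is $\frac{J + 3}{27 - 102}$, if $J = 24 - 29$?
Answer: $\frac{2}{75} \approx 0.026667$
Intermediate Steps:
$J = -5$ ($J = 24 - 29 = -5$)
$\frac{J + 3}{27 - 102} = \frac{-5 + 3}{27 - 102} = - \frac{2}{27 - 102} = - \frac{2}{-75} = \left(-2\right) \left(- \frac{1}{75}\right) = \frac{2}{75}$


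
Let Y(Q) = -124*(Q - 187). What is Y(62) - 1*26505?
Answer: -11005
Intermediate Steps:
Y(Q) = 23188 - 124*Q (Y(Q) = -124*(-187 + Q) = 23188 - 124*Q)
Y(62) - 1*26505 = (23188 - 124*62) - 1*26505 = (23188 - 7688) - 26505 = 15500 - 26505 = -11005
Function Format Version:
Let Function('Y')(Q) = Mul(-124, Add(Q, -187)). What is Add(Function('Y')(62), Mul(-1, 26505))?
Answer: -11005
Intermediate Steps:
Function('Y')(Q) = Add(23188, Mul(-124, Q)) (Function('Y')(Q) = Mul(-124, Add(-187, Q)) = Add(23188, Mul(-124, Q)))
Add(Function('Y')(62), Mul(-1, 26505)) = Add(Add(23188, Mul(-124, 62)), Mul(-1, 26505)) = Add(Add(23188, -7688), -26505) = Add(15500, -26505) = -11005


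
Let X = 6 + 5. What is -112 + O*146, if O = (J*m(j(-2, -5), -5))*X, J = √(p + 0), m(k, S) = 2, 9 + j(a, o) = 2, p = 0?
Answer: -112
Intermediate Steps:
j(a, o) = -7 (j(a, o) = -9 + 2 = -7)
J = 0 (J = √(0 + 0) = √0 = 0)
X = 11
O = 0 (O = (0*2)*11 = 0*11 = 0)
-112 + O*146 = -112 + 0*146 = -112 + 0 = -112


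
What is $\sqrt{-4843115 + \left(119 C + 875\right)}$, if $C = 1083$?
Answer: $3 i \sqrt{523707} \approx 2171.0 i$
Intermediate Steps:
$\sqrt{-4843115 + \left(119 C + 875\right)} = \sqrt{-4843115 + \left(119 \cdot 1083 + 875\right)} = \sqrt{-4843115 + \left(128877 + 875\right)} = \sqrt{-4843115 + 129752} = \sqrt{-4713363} = 3 i \sqrt{523707}$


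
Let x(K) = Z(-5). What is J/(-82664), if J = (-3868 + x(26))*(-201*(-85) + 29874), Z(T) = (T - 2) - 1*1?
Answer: 45503271/20666 ≈ 2201.8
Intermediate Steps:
Z(T) = -3 + T (Z(T) = (-2 + T) - 1 = -3 + T)
x(K) = -8 (x(K) = -3 - 5 = -8)
J = -182013084 (J = (-3868 - 8)*(-201*(-85) + 29874) = -3876*(17085 + 29874) = -3876*46959 = -182013084)
J/(-82664) = -182013084/(-82664) = -182013084*(-1/82664) = 45503271/20666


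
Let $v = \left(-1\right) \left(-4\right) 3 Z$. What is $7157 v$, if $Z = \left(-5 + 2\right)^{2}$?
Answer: $772956$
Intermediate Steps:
$Z = 9$ ($Z = \left(-3\right)^{2} = 9$)
$v = 108$ ($v = \left(-1\right) \left(-4\right) 3 \cdot 9 = 4 \cdot 3 \cdot 9 = 12 \cdot 9 = 108$)
$7157 v = 7157 \cdot 108 = 772956$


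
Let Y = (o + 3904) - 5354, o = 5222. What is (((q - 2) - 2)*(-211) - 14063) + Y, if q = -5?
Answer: -8392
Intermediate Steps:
Y = 3772 (Y = (5222 + 3904) - 5354 = 9126 - 5354 = 3772)
(((q - 2) - 2)*(-211) - 14063) + Y = (((-5 - 2) - 2)*(-211) - 14063) + 3772 = ((-7 - 2)*(-211) - 14063) + 3772 = (-9*(-211) - 14063) + 3772 = (1899 - 14063) + 3772 = -12164 + 3772 = -8392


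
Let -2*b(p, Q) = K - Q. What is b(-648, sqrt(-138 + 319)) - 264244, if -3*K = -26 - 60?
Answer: -792775/3 + sqrt(181)/2 ≈ -2.6425e+5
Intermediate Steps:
K = 86/3 (K = -(-26 - 60)/3 = -1/3*(-86) = 86/3 ≈ 28.667)
b(p, Q) = -43/3 + Q/2 (b(p, Q) = -(86/3 - Q)/2 = -43/3 + Q/2)
b(-648, sqrt(-138 + 319)) - 264244 = (-43/3 + sqrt(-138 + 319)/2) - 264244 = (-43/3 + sqrt(181)/2) - 264244 = -792775/3 + sqrt(181)/2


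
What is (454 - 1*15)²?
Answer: 192721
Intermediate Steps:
(454 - 1*15)² = (454 - 15)² = 439² = 192721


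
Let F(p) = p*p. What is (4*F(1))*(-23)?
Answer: -92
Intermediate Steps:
F(p) = p**2
(4*F(1))*(-23) = (4*1**2)*(-23) = (4*1)*(-23) = 4*(-23) = -92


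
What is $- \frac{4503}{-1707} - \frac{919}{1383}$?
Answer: $\frac{1552972}{786927} \approx 1.9735$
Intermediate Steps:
$- \frac{4503}{-1707} - \frac{919}{1383} = \left(-4503\right) \left(- \frac{1}{1707}\right) - \frac{919}{1383} = \frac{1501}{569} - \frac{919}{1383} = \frac{1552972}{786927}$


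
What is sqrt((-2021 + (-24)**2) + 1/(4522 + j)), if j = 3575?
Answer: 2*I*sqrt(23684056977)/8097 ≈ 38.013*I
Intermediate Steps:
sqrt((-2021 + (-24)**2) + 1/(4522 + j)) = sqrt((-2021 + (-24)**2) + 1/(4522 + 3575)) = sqrt((-2021 + 576) + 1/8097) = sqrt(-1445 + 1/8097) = sqrt(-11700164/8097) = 2*I*sqrt(23684056977)/8097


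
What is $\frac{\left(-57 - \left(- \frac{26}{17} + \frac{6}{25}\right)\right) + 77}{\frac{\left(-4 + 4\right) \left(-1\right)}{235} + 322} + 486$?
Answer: $\frac{33259074}{68425} \approx 486.07$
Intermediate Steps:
$\frac{\left(-57 - \left(- \frac{26}{17} + \frac{6}{25}\right)\right) + 77}{\frac{\left(-4 + 4\right) \left(-1\right)}{235} + 322} + 486 = \frac{\left(-57 - - \frac{548}{425}\right) + 77}{0 \left(-1\right) \frac{1}{235} + 322} + 486 = \frac{\left(-57 + \left(- \frac{6}{25} + \frac{26}{17}\right)\right) + 77}{0 \cdot \frac{1}{235} + 322} + 486 = \frac{\left(-57 + \frac{548}{425}\right) + 77}{0 + 322} + 486 = \frac{- \frac{23677}{425} + 77}{322} + 486 = \frac{9048}{425} \cdot \frac{1}{322} + 486 = \frac{4524}{68425} + 486 = \frac{33259074}{68425}$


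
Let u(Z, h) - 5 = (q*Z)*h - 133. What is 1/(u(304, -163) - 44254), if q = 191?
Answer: -1/9508814 ≈ -1.0517e-7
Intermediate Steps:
u(Z, h) = -128 + 191*Z*h (u(Z, h) = 5 + ((191*Z)*h - 133) = 5 + (191*Z*h - 133) = 5 + (-133 + 191*Z*h) = -128 + 191*Z*h)
1/(u(304, -163) - 44254) = 1/((-128 + 191*304*(-163)) - 44254) = 1/((-128 - 9464432) - 44254) = 1/(-9464560 - 44254) = 1/(-9508814) = -1/9508814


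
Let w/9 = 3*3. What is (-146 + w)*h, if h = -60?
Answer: 3900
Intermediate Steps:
w = 81 (w = 9*(3*3) = 9*9 = 81)
(-146 + w)*h = (-146 + 81)*(-60) = -65*(-60) = 3900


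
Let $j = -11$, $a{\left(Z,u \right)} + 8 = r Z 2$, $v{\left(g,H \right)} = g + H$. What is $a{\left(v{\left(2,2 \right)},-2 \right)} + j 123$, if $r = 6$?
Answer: $-1313$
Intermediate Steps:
$v{\left(g,H \right)} = H + g$
$a{\left(Z,u \right)} = -8 + 12 Z$ ($a{\left(Z,u \right)} = -8 + 6 Z 2 = -8 + 12 Z$)
$a{\left(v{\left(2,2 \right)},-2 \right)} + j 123 = \left(-8 + 12 \left(2 + 2\right)\right) - 1353 = \left(-8 + 12 \cdot 4\right) - 1353 = \left(-8 + 48\right) - 1353 = 40 - 1353 = -1313$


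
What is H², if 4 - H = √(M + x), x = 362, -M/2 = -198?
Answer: (4 - √758)² ≈ 553.75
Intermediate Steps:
M = 396 (M = -2*(-198) = 396)
H = 4 - √758 (H = 4 - √(396 + 362) = 4 - √758 ≈ -23.532)
H² = (4 - √758)²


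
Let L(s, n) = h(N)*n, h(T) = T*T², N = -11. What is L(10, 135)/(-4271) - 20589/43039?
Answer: 7645527096/183819569 ≈ 41.593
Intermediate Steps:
h(T) = T³
L(s, n) = -1331*n (L(s, n) = (-11)³*n = -1331*n)
L(10, 135)/(-4271) - 20589/43039 = -1331*135/(-4271) - 20589/43039 = -179685*(-1/4271) - 20589*1/43039 = 179685/4271 - 20589/43039 = 7645527096/183819569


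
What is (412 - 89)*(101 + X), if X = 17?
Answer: 38114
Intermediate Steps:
(412 - 89)*(101 + X) = (412 - 89)*(101 + 17) = 323*118 = 38114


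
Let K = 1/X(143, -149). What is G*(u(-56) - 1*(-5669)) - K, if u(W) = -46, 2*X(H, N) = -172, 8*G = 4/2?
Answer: 241791/172 ≈ 1405.8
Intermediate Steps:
G = ¼ (G = (4/2)/8 = (4*(½))/8 = (⅛)*2 = ¼ ≈ 0.25000)
X(H, N) = -86 (X(H, N) = (½)*(-172) = -86)
K = -1/86 (K = 1/(-86) = -1/86 ≈ -0.011628)
G*(u(-56) - 1*(-5669)) - K = (-46 - 1*(-5669))/4 - 1*(-1/86) = (-46 + 5669)/4 + 1/86 = (¼)*5623 + 1/86 = 5623/4 + 1/86 = 241791/172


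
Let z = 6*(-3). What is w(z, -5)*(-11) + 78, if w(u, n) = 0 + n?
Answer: 133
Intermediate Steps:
z = -18
w(u, n) = n
w(z, -5)*(-11) + 78 = -5*(-11) + 78 = 55 + 78 = 133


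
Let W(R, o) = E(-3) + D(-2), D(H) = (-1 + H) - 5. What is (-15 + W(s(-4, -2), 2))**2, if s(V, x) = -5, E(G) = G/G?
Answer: 484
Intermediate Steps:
E(G) = 1
D(H) = -6 + H
W(R, o) = -7 (W(R, o) = 1 + (-6 - 2) = 1 - 8 = -7)
(-15 + W(s(-4, -2), 2))**2 = (-15 - 7)**2 = (-22)**2 = 484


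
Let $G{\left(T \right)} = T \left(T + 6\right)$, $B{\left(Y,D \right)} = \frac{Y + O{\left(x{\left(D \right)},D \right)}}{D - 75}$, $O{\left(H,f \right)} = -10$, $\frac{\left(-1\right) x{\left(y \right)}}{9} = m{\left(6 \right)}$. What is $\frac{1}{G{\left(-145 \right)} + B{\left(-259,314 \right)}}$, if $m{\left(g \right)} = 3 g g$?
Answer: $\frac{239}{4816776} \approx 4.9618 \cdot 10^{-5}$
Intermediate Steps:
$m{\left(g \right)} = 3 g^{2}$
$x{\left(y \right)} = -972$ ($x{\left(y \right)} = - 9 \cdot 3 \cdot 6^{2} = - 9 \cdot 3 \cdot 36 = \left(-9\right) 108 = -972$)
$B{\left(Y,D \right)} = \frac{-10 + Y}{-75 + D}$ ($B{\left(Y,D \right)} = \frac{Y - 10}{D - 75} = \frac{-10 + Y}{-75 + D}$)
$G{\left(T \right)} = T \left(6 + T\right)$
$\frac{1}{G{\left(-145 \right)} + B{\left(-259,314 \right)}} = \frac{1}{- 145 \left(6 - 145\right) + \frac{-10 - 259}{-75 + 314}} = \frac{1}{\left(-145\right) \left(-139\right) + \frac{1}{239} \left(-269\right)} = \frac{1}{20155 + \frac{1}{239} \left(-269\right)} = \frac{1}{20155 - \frac{269}{239}} = \frac{1}{\frac{4816776}{239}} = \frac{239}{4816776}$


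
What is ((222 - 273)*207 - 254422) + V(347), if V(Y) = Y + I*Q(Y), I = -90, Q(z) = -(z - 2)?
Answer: -233582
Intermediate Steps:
Q(z) = 2 - z (Q(z) = -(-2 + z) = 2 - z)
V(Y) = -180 + 91*Y (V(Y) = Y - 90*(2 - Y) = Y + (-180 + 90*Y) = -180 + 91*Y)
((222 - 273)*207 - 254422) + V(347) = ((222 - 273)*207 - 254422) + (-180 + 91*347) = (-51*207 - 254422) + (-180 + 31577) = (-10557 - 254422) + 31397 = -264979 + 31397 = -233582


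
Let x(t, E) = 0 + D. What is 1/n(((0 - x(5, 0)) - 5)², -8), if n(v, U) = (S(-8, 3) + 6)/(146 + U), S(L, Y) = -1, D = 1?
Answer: 138/5 ≈ 27.600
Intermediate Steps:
x(t, E) = 1 (x(t, E) = 0 + 1 = 1)
n(v, U) = 5/(146 + U) (n(v, U) = (-1 + 6)/(146 + U) = 5/(146 + U))
1/n(((0 - x(5, 0)) - 5)², -8) = 1/(5/(146 - 8)) = 1/(5/138) = 138/5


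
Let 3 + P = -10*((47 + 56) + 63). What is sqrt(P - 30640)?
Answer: I*sqrt(32303) ≈ 179.73*I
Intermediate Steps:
P = -1663 (P = -3 - 10*((47 + 56) + 63) = -3 - 10*(103 + 63) = -3 - 10*166 = -3 - 1660 = -1663)
sqrt(P - 30640) = sqrt(-1663 - 30640) = sqrt(-32303) = I*sqrt(32303)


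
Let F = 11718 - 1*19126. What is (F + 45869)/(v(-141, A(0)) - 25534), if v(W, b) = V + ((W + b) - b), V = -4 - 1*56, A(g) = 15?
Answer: -38461/25735 ≈ -1.4945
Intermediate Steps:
F = -7408 (F = 11718 - 19126 = -7408)
V = -60 (V = -4 - 56 = -60)
v(W, b) = -60 + W (v(W, b) = -60 + ((W + b) - b) = -60 + W)
(F + 45869)/(v(-141, A(0)) - 25534) = (-7408 + 45869)/((-60 - 141) - 25534) = 38461/(-201 - 25534) = 38461/(-25735) = 38461*(-1/25735) = -38461/25735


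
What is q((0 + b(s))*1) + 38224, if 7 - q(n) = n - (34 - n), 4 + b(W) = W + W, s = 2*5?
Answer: 38233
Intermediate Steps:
s = 10
b(W) = -4 + 2*W (b(W) = -4 + (W + W) = -4 + 2*W)
q(n) = 41 - 2*n (q(n) = 7 - (n - (34 - n)) = 7 - (n + (-34 + n)) = 7 - (-34 + 2*n) = 7 + (34 - 2*n) = 41 - 2*n)
q((0 + b(s))*1) + 38224 = (41 - 2*(0 + (-4 + 2*10))) + 38224 = (41 - 2*(0 + (-4 + 20))) + 38224 = (41 - 2*(0 + 16)) + 38224 = (41 - 32) + 38224 = 9 + 38224 = 38233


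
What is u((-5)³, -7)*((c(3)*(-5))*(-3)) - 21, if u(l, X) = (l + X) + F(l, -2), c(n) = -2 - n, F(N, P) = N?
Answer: 19254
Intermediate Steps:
u(l, X) = X + 2*l (u(l, X) = (l + X) + l = (X + l) + l = X + 2*l)
u((-5)³, -7)*((c(3)*(-5))*(-3)) - 21 = (-7 + 2*(-5)³)*(((-2 - 1*3)*(-5))*(-3)) - 21 = (-7 + 2*(-125))*(((-2 - 3)*(-5))*(-3)) - 21 = (-7 - 250)*(-5*(-5)*(-3)) - 21 = -6425*(-3) - 21 = -257*(-75) - 21 = 19275 - 21 = 19254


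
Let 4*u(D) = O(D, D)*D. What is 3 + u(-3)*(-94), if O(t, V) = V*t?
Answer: 1275/2 ≈ 637.50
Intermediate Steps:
u(D) = D³/4 (u(D) = ((D*D)*D)/4 = (D²*D)/4 = D³/4)
3 + u(-3)*(-94) = 3 + ((¼)*(-3)³)*(-94) = 3 + ((¼)*(-27))*(-94) = 3 - 27/4*(-94) = 3 + 1269/2 = 1275/2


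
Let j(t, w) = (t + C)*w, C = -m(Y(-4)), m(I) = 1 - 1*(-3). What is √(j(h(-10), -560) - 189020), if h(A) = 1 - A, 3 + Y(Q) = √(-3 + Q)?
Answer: 2*I*√48235 ≈ 439.25*I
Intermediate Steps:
Y(Q) = -3 + √(-3 + Q)
m(I) = 4 (m(I) = 1 + 3 = 4)
C = -4 (C = -1*4 = -4)
j(t, w) = w*(-4 + t) (j(t, w) = (t - 4)*w = (-4 + t)*w = w*(-4 + t))
√(j(h(-10), -560) - 189020) = √(-560*(-4 + (1 - 1*(-10))) - 189020) = √(-560*(-4 + (1 + 10)) - 189020) = √(-560*(-4 + 11) - 189020) = √(-560*7 - 189020) = √(-3920 - 189020) = √(-192940) = 2*I*√48235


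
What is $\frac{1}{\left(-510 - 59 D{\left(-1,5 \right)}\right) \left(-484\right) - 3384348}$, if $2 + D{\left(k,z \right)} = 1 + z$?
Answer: $- \frac{1}{3023284} \approx -3.3077 \cdot 10^{-7}$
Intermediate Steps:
$D{\left(k,z \right)} = -1 + z$ ($D{\left(k,z \right)} = -2 + \left(1 + z\right) = -1 + z$)
$\frac{1}{\left(-510 - 59 D{\left(-1,5 \right)}\right) \left(-484\right) - 3384348} = \frac{1}{\left(-510 - 59 \left(-1 + 5\right)\right) \left(-484\right) - 3384348} = \frac{1}{\left(-510 - 236\right) \left(-484\right) - 3384348} = \frac{1}{\left(-746\right) \left(-484\right) - 3384348} = \frac{1}{361064 - 3384348} = \frac{1}{-3023284} = - \frac{1}{3023284}$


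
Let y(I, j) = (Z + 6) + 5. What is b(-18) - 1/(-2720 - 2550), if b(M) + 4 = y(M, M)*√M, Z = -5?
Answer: -21079/5270 + 18*I*√2 ≈ -3.9998 + 25.456*I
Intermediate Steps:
y(I, j) = 6 (y(I, j) = (-5 + 6) + 5 = 1 + 5 = 6)
b(M) = -4 + 6*√M
b(-18) - 1/(-2720 - 2550) = (-4 + 6*√(-18)) - 1/(-2720 - 2550) = (-4 + 6*(3*I*√2)) - 1/(-5270) = (-4 + 18*I*√2) - 1*(-1/5270) = (-4 + 18*I*√2) + 1/5270 = -21079/5270 + 18*I*√2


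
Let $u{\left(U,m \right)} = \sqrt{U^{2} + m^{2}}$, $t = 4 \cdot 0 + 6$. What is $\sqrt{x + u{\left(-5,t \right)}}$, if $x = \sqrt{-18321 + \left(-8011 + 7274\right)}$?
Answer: $\sqrt{\sqrt{61} + i \sqrt{19058}} \approx 8.5464 + 8.0766 i$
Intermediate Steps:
$t = 6$ ($t = 0 + 6 = 6$)
$x = i \sqrt{19058}$ ($x = \sqrt{-18321 - 737} = \sqrt{-19058} = i \sqrt{19058} \approx 138.05 i$)
$\sqrt{x + u{\left(-5,t \right)}} = \sqrt{i \sqrt{19058} + \sqrt{\left(-5\right)^{2} + 6^{2}}} = \sqrt{i \sqrt{19058} + \sqrt{25 + 36}} = \sqrt{i \sqrt{19058} + \sqrt{61}} = \sqrt{\sqrt{61} + i \sqrt{19058}}$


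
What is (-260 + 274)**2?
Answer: 196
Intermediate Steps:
(-260 + 274)**2 = 14**2 = 196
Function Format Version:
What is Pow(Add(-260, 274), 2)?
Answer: 196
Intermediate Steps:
Pow(Add(-260, 274), 2) = Pow(14, 2) = 196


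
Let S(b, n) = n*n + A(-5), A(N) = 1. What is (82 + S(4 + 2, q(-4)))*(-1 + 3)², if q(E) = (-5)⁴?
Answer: 1562832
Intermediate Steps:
q(E) = 625
S(b, n) = 1 + n² (S(b, n) = n*n + 1 = n² + 1 = 1 + n²)
(82 + S(4 + 2, q(-4)))*(-1 + 3)² = (82 + (1 + 625²))*(-1 + 3)² = (82 + (1 + 390625))*2² = (82 + 390626)*4 = 390708*4 = 1562832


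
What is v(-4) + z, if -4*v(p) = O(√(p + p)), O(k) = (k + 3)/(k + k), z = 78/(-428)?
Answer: -263/856 + 3*I*√2/32 ≈ -0.30724 + 0.13258*I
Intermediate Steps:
z = -39/214 (z = 78*(-1/428) = -39/214 ≈ -0.18224)
O(k) = (3 + k)/(2*k) (O(k) = (3 + k)/((2*k)) = (3 + k)*(1/(2*k)) = (3 + k)/(2*k))
v(p) = -√2*(3 + √2*√p)/(16*√p) (v(p) = -(3 + √(p + p))/(8*(√(p + p))) = -(3 + √(2*p))/(8*(√(2*p))) = -(3 + √2*√p)/(8*(√2*√p)) = -√2/(2*√p)*(3 + √2*√p)/8 = -√2*(3 + √2*√p)/(16*√p))
v(-4) + z = (-⅛ - 3*√2/(16*√(-4))) - 39/214 = (-⅛ - 3*√2*(-I/2)/16) - 39/214 = (-⅛ + 3*I*√2/32) - 39/214 = -263/856 + 3*I*√2/32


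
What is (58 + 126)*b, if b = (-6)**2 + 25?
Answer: 11224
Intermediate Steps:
b = 61 (b = 36 + 25 = 61)
(58 + 126)*b = (58 + 126)*61 = 184*61 = 11224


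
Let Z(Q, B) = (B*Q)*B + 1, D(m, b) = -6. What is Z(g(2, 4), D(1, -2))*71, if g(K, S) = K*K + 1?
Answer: 12851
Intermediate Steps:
g(K, S) = 1 + K**2 (g(K, S) = K**2 + 1 = 1 + K**2)
Z(Q, B) = 1 + Q*B**2 (Z(Q, B) = Q*B**2 + 1 = 1 + Q*B**2)
Z(g(2, 4), D(1, -2))*71 = (1 + (1 + 2**2)*(-6)**2)*71 = (1 + (1 + 4)*36)*71 = (1 + 5*36)*71 = (1 + 180)*71 = 181*71 = 12851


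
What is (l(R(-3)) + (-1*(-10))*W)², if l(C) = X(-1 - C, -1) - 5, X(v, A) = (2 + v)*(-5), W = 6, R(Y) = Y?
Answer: 1225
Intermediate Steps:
X(v, A) = -10 - 5*v
l(C) = -10 + 5*C (l(C) = (-10 - 5*(-1 - C)) - 5 = (-10 + (5 + 5*C)) - 5 = (-5 + 5*C) - 5 = -10 + 5*C)
(l(R(-3)) + (-1*(-10))*W)² = ((-10 + 5*(-3)) - 1*(-10)*6)² = ((-10 - 15) + 10*6)² = (-25 + 60)² = 35² = 1225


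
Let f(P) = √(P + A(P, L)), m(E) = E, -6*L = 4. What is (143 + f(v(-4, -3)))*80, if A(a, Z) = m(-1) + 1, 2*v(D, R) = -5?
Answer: 11440 + 40*I*√10 ≈ 11440.0 + 126.49*I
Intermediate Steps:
L = -⅔ (L = -⅙*4 = -⅔ ≈ -0.66667)
v(D, R) = -5/2 (v(D, R) = (½)*(-5) = -5/2)
A(a, Z) = 0 (A(a, Z) = -1 + 1 = 0)
f(P) = √P (f(P) = √(P + 0) = √P)
(143 + f(v(-4, -3)))*80 = (143 + √(-5/2))*80 = (143 + I*√10/2)*80 = 11440 + 40*I*√10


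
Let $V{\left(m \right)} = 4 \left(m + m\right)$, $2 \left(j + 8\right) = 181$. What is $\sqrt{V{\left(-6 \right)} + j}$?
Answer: $\frac{\sqrt{138}}{2} \approx 5.8737$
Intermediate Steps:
$j = \frac{165}{2}$ ($j = -8 + \frac{1}{2} \cdot 181 = -8 + \frac{181}{2} = \frac{165}{2} \approx 82.5$)
$V{\left(m \right)} = 8 m$ ($V{\left(m \right)} = 4 \cdot 2 m = 8 m$)
$\sqrt{V{\left(-6 \right)} + j} = \sqrt{8 \left(-6\right) + \frac{165}{2}} = \sqrt{-48 + \frac{165}{2}} = \sqrt{\frac{69}{2}} = \frac{\sqrt{138}}{2}$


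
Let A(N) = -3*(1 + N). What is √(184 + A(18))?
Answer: √127 ≈ 11.269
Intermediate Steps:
A(N) = -3 - 3*N
√(184 + A(18)) = √(184 + (-3 - 3*18)) = √(184 + (-3 - 54)) = √(184 - 57) = √127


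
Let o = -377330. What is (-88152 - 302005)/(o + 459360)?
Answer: -390157/82030 ≈ -4.7563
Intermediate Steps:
(-88152 - 302005)/(o + 459360) = (-88152 - 302005)/(-377330 + 459360) = -390157/82030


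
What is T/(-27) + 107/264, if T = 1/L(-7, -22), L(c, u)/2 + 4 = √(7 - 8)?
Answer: 16547/40392 + I/918 ≈ 0.40966 + 0.0010893*I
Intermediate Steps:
L(c, u) = -8 + 2*I (L(c, u) = -8 + 2*√(7 - 8) = -8 + 2*√(-1) = -8 + 2*I)
T = (-8 - 2*I)/68 (T = 1/(-8 + 2*I) = (-8 - 2*I)/68 ≈ -0.11765 - 0.029412*I)
T/(-27) + 107/264 = (-2/17 - I/34)/(-27) + 107/264 = (-2/17 - I/34)*(-1/27) + 107*(1/264) = (2/459 + I/918) + 107/264 = 16547/40392 + I/918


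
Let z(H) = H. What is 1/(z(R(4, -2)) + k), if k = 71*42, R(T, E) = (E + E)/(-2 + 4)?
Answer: 1/2980 ≈ 0.00033557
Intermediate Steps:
R(T, E) = E (R(T, E) = (2*E)/2 = (2*E)*(½) = E)
k = 2982
1/(z(R(4, -2)) + k) = 1/(-2 + 2982) = 1/2980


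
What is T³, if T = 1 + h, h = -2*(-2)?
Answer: 125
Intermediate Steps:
h = 4
T = 5 (T = 1 + 4 = 5)
T³ = 5³ = 125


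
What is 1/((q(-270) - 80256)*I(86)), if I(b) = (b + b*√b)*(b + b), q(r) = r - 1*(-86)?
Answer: 1/101138820800 - √86/101138820800 ≈ -8.1805e-11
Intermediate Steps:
q(r) = 86 + r (q(r) = r + 86 = 86 + r)
I(b) = 2*b*(b + b^(3/2)) (I(b) = (b + b^(3/2))*(2*b) = 2*b*(b + b^(3/2)))
1/((q(-270) - 80256)*I(86)) = 1/(((86 - 270) - 80256)*(2*86² + 2*86^(5/2))) = 1/((-184 - 80256)*(2*7396 + 2*(7396*√86))) = 1/((-80440)*(14792 + 14792*√86)) = -1/(80440*(14792 + 14792*√86))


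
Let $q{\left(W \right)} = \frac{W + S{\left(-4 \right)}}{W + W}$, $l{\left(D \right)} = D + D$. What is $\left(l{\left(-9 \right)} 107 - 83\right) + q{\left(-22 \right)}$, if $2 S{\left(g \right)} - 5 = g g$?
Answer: $- \frac{176769}{88} \approx -2008.7$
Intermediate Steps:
$l{\left(D \right)} = 2 D$
$S{\left(g \right)} = \frac{5}{2} + \frac{g^{2}}{2}$ ($S{\left(g \right)} = \frac{5}{2} + \frac{g g}{2} = \frac{5}{2} + \frac{g^{2}}{2}$)
$q{\left(W \right)} = \frac{\frac{21}{2} + W}{2 W}$ ($q{\left(W \right)} = \frac{W + \left(\frac{5}{2} + \frac{\left(-4\right)^{2}}{2}\right)}{W + W} = \frac{W + \left(\frac{5}{2} + \frac{1}{2} \cdot 16\right)}{2 W} = \left(W + \left(\frac{5}{2} + 8\right)\right) \frac{1}{2 W} = \left(W + \frac{21}{2}\right) \frac{1}{2 W} = \left(\frac{21}{2} + W\right) \frac{1}{2 W} = \frac{\frac{21}{2} + W}{2 W}$)
$\left(l{\left(-9 \right)} 107 - 83\right) + q{\left(-22 \right)} = \left(2 \left(-9\right) 107 - 83\right) + \frac{21 + 2 \left(-22\right)}{4 \left(-22\right)} = \left(\left(-18\right) 107 - 83\right) + \frac{1}{4} \left(- \frac{1}{22}\right) \left(21 - 44\right) = \left(-1926 - 83\right) + \frac{1}{4} \left(- \frac{1}{22}\right) \left(-23\right) = -2009 + \frac{23}{88} = - \frac{176769}{88}$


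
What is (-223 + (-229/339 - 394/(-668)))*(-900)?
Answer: 3788865150/18871 ≈ 2.0078e+5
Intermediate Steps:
(-223 + (-229/339 - 394/(-668)))*(-900) = (-223 + (-229*1/339 - 394*(-1/668)))*(-900) = (-223 + (-229/339 + 197/334))*(-900) = (-223 - 9703/113226)*(-900) = -25259101/113226*(-900) = 3788865150/18871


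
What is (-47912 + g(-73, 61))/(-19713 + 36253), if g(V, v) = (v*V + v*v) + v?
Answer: -48583/16540 ≈ -2.9373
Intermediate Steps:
g(V, v) = v + v² + V*v (g(V, v) = (V*v + v²) + v = (v² + V*v) + v = v + v² + V*v)
(-47912 + g(-73, 61))/(-19713 + 36253) = (-47912 + 61*(1 - 73 + 61))/(-19713 + 36253) = (-47912 + 61*(-11))/16540 = (-47912 - 671)*(1/16540) = -48583*1/16540 = -48583/16540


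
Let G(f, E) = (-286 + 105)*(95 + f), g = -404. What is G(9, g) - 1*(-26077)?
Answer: 7253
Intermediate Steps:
G(f, E) = -17195 - 181*f (G(f, E) = -181*(95 + f) = -17195 - 181*f)
G(9, g) - 1*(-26077) = (-17195 - 181*9) - 1*(-26077) = (-17195 - 1629) + 26077 = -18824 + 26077 = 7253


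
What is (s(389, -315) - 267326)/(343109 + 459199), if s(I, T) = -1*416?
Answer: -133871/401154 ≈ -0.33371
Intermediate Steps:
s(I, T) = -416
(s(389, -315) - 267326)/(343109 + 459199) = (-416 - 267326)/(343109 + 459199) = -267742/802308 = -267742*1/802308 = -133871/401154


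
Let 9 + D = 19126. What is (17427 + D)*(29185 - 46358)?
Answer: -627570112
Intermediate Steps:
D = 19117 (D = -9 + 19126 = 19117)
(17427 + D)*(29185 - 46358) = (17427 + 19117)*(29185 - 46358) = 36544*(-17173) = -627570112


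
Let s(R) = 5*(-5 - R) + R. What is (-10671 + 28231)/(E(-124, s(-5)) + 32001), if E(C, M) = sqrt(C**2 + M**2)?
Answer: 14048439/25601215 - 439*sqrt(15401)/25601215 ≈ 0.54661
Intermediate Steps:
s(R) = -25 - 4*R (s(R) = (-25 - 5*R) + R = -25 - 4*R)
(-10671 + 28231)/(E(-124, s(-5)) + 32001) = (-10671 + 28231)/(sqrt((-124)**2 + (-25 - 4*(-5))**2) + 32001) = 17560/(sqrt(15376 + (-25 + 20)**2) + 32001) = 17560/(sqrt(15376 + (-5)**2) + 32001) = 17560/(sqrt(15376 + 25) + 32001) = 17560/(sqrt(15401) + 32001) = 17560/(32001 + sqrt(15401))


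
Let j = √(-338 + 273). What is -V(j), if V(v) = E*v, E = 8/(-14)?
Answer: 4*I*√65/7 ≈ 4.607*I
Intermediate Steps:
E = -4/7 (E = 8*(-1/14) = -4/7 ≈ -0.57143)
j = I*√65 (j = √(-65) = I*√65 ≈ 8.0623*I)
V(v) = -4*v/7
-V(j) = -(-4)*I*√65/7 = 4*I*√65/7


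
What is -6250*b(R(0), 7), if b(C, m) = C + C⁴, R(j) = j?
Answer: 0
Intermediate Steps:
-6250*b(R(0), 7) = -6250*(0 + 0⁴) = -6250*(0 + 0) = -6250*0 = 0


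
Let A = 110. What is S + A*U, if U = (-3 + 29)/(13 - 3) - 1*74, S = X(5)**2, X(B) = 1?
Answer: -7853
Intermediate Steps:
S = 1 (S = 1**2 = 1)
U = -357/5 (U = 26/10 - 74 = 26*(1/10) - 74 = 13/5 - 74 = -357/5 ≈ -71.400)
S + A*U = 1 + 110*(-357/5) = 1 - 7854 = -7853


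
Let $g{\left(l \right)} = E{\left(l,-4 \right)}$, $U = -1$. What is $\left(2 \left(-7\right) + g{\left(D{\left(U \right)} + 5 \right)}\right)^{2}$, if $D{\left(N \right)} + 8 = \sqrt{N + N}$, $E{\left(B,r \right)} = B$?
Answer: $\left(17 - i \sqrt{2}\right)^{2} \approx 287.0 - 48.083 i$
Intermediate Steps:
$D{\left(N \right)} = -8 + \sqrt{2} \sqrt{N}$ ($D{\left(N \right)} = -8 + \sqrt{N + N} = -8 + \sqrt{2 N} = -8 + \sqrt{2} \sqrt{N}$)
$g{\left(l \right)} = l$
$\left(2 \left(-7\right) + g{\left(D{\left(U \right)} + 5 \right)}\right)^{2} = \left(2 \left(-7\right) + \left(\left(-8 + \sqrt{2} \sqrt{-1}\right) + 5\right)\right)^{2} = \left(-14 + \left(\left(-8 + \sqrt{2} i\right) + 5\right)\right)^{2} = \left(-14 + \left(\left(-8 + i \sqrt{2}\right) + 5\right)\right)^{2} = \left(-14 - \left(3 - i \sqrt{2}\right)\right)^{2} = \left(-17 + i \sqrt{2}\right)^{2}$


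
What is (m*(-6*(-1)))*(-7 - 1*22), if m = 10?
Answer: -1740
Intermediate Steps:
(m*(-6*(-1)))*(-7 - 1*22) = (10*(-6*(-1)))*(-7 - 1*22) = (10*6)*(-7 - 22) = 60*(-29) = -1740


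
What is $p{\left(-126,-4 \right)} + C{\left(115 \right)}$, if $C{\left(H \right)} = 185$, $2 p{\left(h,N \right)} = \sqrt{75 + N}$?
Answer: $185 + \frac{\sqrt{71}}{2} \approx 189.21$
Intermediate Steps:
$p{\left(h,N \right)} = \frac{\sqrt{75 + N}}{2}$
$p{\left(-126,-4 \right)} + C{\left(115 \right)} = \frac{\sqrt{75 - 4}}{2} + 185 = \frac{\sqrt{71}}{2} + 185 = 185 + \frac{\sqrt{71}}{2}$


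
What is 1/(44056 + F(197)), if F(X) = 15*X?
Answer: 1/47011 ≈ 2.1272e-5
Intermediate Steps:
1/(44056 + F(197)) = 1/(44056 + 15*197) = 1/(44056 + 2955) = 1/47011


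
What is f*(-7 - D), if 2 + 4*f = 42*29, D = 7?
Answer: -4256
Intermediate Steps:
f = 304 (f = -½ + (42*29)/4 = -½ + (¼)*1218 = -½ + 609/2 = 304)
f*(-7 - D) = 304*(-7 - 1*7) = 304*(-7 - 7) = 304*(-14) = -4256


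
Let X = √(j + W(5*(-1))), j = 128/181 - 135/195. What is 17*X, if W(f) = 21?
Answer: 34*√29087786/2353 ≈ 77.931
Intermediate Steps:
j = 35/2353 (j = 128*(1/181) - 135*1/195 = 128/181 - 9/13 = 35/2353 ≈ 0.014875)
X = 2*√29087786/2353 (X = √(35/2353 + 21) = √(49448/2353) = 2*√29087786/2353 ≈ 4.5842)
17*X = 17*(2*√29087786/2353) = 34*√29087786/2353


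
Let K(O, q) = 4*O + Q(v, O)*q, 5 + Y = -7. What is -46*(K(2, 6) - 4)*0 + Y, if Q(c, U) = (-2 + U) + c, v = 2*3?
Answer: -12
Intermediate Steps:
Y = -12 (Y = -5 - 7 = -12)
v = 6
Q(c, U) = -2 + U + c
K(O, q) = 4*O + q*(4 + O) (K(O, q) = 4*O + (-2 + O + 6)*q = 4*O + (4 + O)*q = 4*O + q*(4 + O))
-46*(K(2, 6) - 4)*0 + Y = -46*((4*2 + 6*(4 + 2)) - 4)*0 - 12 = -46*((8 + 6*6) - 4)*0 - 12 = -46*((8 + 36) - 4)*0 - 12 = -46*(44 - 4)*0 - 12 = -1840*0 - 12 = -46*0 - 12 = 0 - 12 = -12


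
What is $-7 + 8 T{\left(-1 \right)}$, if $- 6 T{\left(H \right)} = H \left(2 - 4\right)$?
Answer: $- \frac{29}{3} \approx -9.6667$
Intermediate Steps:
$T{\left(H \right)} = \frac{H}{3}$ ($T{\left(H \right)} = - \frac{H \left(2 - 4\right)}{6} = - \frac{H \left(-2\right)}{6} = - \frac{\left(-2\right) H}{6} = \frac{H}{3}$)
$-7 + 8 T{\left(-1 \right)} = -7 + 8 \cdot \frac{1}{3} \left(-1\right) = -7 + 8 \left(- \frac{1}{3}\right) = -7 - \frac{8}{3} = - \frac{29}{3}$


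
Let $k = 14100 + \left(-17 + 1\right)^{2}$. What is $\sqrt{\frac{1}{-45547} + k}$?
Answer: $\frac{\sqrt{29781941278857}}{45547} \approx 119.82$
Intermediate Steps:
$k = 14356$ ($k = 14100 + \left(-16\right)^{2} = 14100 + 256 = 14356$)
$\sqrt{\frac{1}{-45547} + k} = \sqrt{\frac{1}{-45547} + 14356} = \sqrt{- \frac{1}{45547} + 14356} = \sqrt{\frac{653872731}{45547}} = \frac{\sqrt{29781941278857}}{45547}$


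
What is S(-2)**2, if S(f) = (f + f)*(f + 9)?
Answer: 784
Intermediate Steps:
S(f) = 2*f*(9 + f) (S(f) = (2*f)*(9 + f) = 2*f*(9 + f))
S(-2)**2 = (2*(-2)*(9 - 2))**2 = (2*(-2)*7)**2 = (-28)**2 = 784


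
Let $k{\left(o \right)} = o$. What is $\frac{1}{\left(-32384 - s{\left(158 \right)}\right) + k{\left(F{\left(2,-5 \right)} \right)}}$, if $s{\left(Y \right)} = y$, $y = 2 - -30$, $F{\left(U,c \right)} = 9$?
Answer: $- \frac{1}{32407} \approx -3.0858 \cdot 10^{-5}$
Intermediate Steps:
$y = 32$ ($y = 2 + 30 = 32$)
$s{\left(Y \right)} = 32$
$\frac{1}{\left(-32384 - s{\left(158 \right)}\right) + k{\left(F{\left(2,-5 \right)} \right)}} = \frac{1}{\left(-32384 - 32\right) + 9} = \frac{1}{-32416 + 9} = \frac{1}{-32407} = - \frac{1}{32407}$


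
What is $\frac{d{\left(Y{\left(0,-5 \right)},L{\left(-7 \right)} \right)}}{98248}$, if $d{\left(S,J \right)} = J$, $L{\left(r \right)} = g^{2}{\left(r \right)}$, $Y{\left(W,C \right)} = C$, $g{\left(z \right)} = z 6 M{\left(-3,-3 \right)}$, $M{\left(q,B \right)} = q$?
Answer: $\frac{3969}{24562} \approx 0.16159$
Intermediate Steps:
$g{\left(z \right)} = - 18 z$ ($g{\left(z \right)} = z 6 \left(-3\right) = 6 z \left(-3\right) = - 18 z$)
$L{\left(r \right)} = 324 r^{2}$ ($L{\left(r \right)} = \left(- 18 r\right)^{2} = 324 r^{2}$)
$\frac{d{\left(Y{\left(0,-5 \right)},L{\left(-7 \right)} \right)}}{98248} = \frac{324 \left(-7\right)^{2}}{98248} = 324 \cdot 49 \cdot \frac{1}{98248} = 15876 \cdot \frac{1}{98248} = \frac{3969}{24562}$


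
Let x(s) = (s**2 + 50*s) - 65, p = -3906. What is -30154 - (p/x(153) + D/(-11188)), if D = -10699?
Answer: -5228257619383/173380436 ≈ -30155.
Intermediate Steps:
x(s) = -65 + s**2 + 50*s
-30154 - (p/x(153) + D/(-11188)) = -30154 - (-3906/(-65 + 153**2 + 50*153) - 10699/(-11188)) = -30154 - (-3906/(-65 + 23409 + 7650) - 10699*(-1/11188)) = -30154 - (-3906/30994 + 10699/11188) = -30154 - (-3906*1/30994 + 10699/11188) = -30154 - (-1953/15497 + 10699/11188) = -30154 - 1*143952239/173380436 = -30154 - 143952239/173380436 = -5228257619383/173380436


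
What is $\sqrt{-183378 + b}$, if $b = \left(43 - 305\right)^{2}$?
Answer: $i \sqrt{114734} \approx 338.72 i$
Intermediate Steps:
$b = 68644$ ($b = \left(-262\right)^{2} = 68644$)
$\sqrt{-183378 + b} = \sqrt{-183378 + 68644} = \sqrt{-114734} = i \sqrt{114734}$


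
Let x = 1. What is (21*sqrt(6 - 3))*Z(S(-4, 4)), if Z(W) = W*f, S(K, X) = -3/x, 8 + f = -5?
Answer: 819*sqrt(3) ≈ 1418.5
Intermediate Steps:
f = -13 (f = -8 - 5 = -13)
S(K, X) = -3 (S(K, X) = -3/1 = -3*1 = -3)
Z(W) = -13*W (Z(W) = W*(-13) = -13*W)
(21*sqrt(6 - 3))*Z(S(-4, 4)) = (21*sqrt(6 - 3))*(-13*(-3)) = (21*sqrt(3))*39 = 819*sqrt(3)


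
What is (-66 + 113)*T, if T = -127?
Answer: -5969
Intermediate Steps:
(-66 + 113)*T = (-66 + 113)*(-127) = 47*(-127) = -5969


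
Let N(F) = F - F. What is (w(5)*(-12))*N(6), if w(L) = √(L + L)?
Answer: 0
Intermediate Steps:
N(F) = 0
w(L) = √2*√L (w(L) = √(2*L) = √2*√L)
(w(5)*(-12))*N(6) = ((√2*√5)*(-12))*0 = (√10*(-12))*0 = -12*√10*0 = 0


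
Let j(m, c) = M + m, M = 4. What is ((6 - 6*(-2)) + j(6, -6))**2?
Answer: 784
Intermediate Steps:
j(m, c) = 4 + m
((6 - 6*(-2)) + j(6, -6))**2 = ((6 - 6*(-2)) + (4 + 6))**2 = ((6 + 12) + 10)**2 = (18 + 10)**2 = 28**2 = 784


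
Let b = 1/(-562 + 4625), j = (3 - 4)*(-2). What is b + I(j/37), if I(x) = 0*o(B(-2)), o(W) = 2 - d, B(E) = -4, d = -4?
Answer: 1/4063 ≈ 0.00024612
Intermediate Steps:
j = 2 (j = -1*(-2) = 2)
b = 1/4063 ≈ 0.00024612
o(W) = 6 (o(W) = 2 - 1*(-4) = 2 + 4 = 6)
I(x) = 0 (I(x) = 0*6 = 0)
b + I(j/37) = 1/4063 + 0 = 1/4063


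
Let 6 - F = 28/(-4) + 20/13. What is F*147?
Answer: 21903/13 ≈ 1684.8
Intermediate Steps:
F = 149/13 (F = 6 - (28/(-4) + 20/13) = 6 - (28*(-¼) + 20*(1/13)) = 6 - (-7 + 20/13) = 6 - 1*(-71/13) = 6 + 71/13 = 149/13 ≈ 11.462)
F*147 = (149/13)*147 = 21903/13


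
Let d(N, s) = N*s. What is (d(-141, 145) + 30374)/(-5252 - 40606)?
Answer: -9929/45858 ≈ -0.21652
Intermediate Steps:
(d(-141, 145) + 30374)/(-5252 - 40606) = (-141*145 + 30374)/(-5252 - 40606) = (-20445 + 30374)/(-45858) = 9929*(-1/45858) = -9929/45858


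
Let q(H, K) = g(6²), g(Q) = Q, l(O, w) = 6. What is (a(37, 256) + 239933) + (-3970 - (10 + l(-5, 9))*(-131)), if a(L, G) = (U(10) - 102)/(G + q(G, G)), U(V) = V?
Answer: 17378284/73 ≈ 2.3806e+5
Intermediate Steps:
q(H, K) = 36 (q(H, K) = 6² = 36)
a(L, G) = -92/(36 + G) (a(L, G) = (10 - 102)/(G + 36) = -92/(36 + G))
(a(37, 256) + 239933) + (-3970 - (10 + l(-5, 9))*(-131)) = (-92/(36 + 256) + 239933) + (-3970 - (10 + 6)*(-131)) = (-92/292 + 239933) + (-3970 - 16*(-131)) = (-92*1/292 + 239933) + (-3970 - 1*(-2096)) = (-23/73 + 239933) + (-3970 + 2096) = 17515086/73 - 1874 = 17378284/73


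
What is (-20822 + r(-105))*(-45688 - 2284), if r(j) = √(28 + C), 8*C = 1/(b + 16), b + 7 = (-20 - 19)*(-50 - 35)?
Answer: 998872984 - 11993*√1237486974/1662 ≈ 9.9862e+8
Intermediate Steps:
b = 3308 (b = -7 + (-20 - 19)*(-50 - 35) = -7 - 39*(-85) = -7 + 3315 = 3308)
C = 1/26592 (C = 1/(8*(3308 + 16)) = (⅛)/3324 = (⅛)*(1/3324) = 1/26592 ≈ 3.7605e-5)
r(j) = √1237486974/6648 (r(j) = √(28 + 1/26592) = √(744577/26592) = √1237486974/6648)
(-20822 + r(-105))*(-45688 - 2284) = (-20822 + √1237486974/6648)*(-45688 - 2284) = (-20822 + √1237486974/6648)*(-47972) = 998872984 - 11993*√1237486974/1662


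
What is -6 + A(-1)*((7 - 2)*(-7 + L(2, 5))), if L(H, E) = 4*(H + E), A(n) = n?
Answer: -111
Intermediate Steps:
L(H, E) = 4*E + 4*H (L(H, E) = 4*(E + H) = 4*E + 4*H)
-6 + A(-1)*((7 - 2)*(-7 + L(2, 5))) = -6 - (7 - 2)*(-7 + (4*5 + 4*2)) = -6 - 5*(-7 + (20 + 8)) = -6 - 5*(-7 + 28) = -6 - 5*21 = -6 - 1*105 = -6 - 105 = -111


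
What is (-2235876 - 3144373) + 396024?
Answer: -4984225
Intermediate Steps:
(-2235876 - 3144373) + 396024 = -5380249 + 396024 = -4984225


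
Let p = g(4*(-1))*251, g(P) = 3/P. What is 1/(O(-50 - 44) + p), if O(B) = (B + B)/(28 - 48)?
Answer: -20/3577 ≈ -0.0055913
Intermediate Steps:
p = -753/4 (p = (3/((4*(-1))))*251 = (3/(-4))*251 = (3*(-1/4))*251 = -3/4*251 = -753/4 ≈ -188.25)
O(B) = -B/10 (O(B) = (2*B)/(-20) = (2*B)*(-1/20) = -B/10)
1/(O(-50 - 44) + p) = 1/(-(-50 - 44)/10 - 753/4) = 1/(-1/10*(-94) - 753/4) = 1/(47/5 - 753/4) = 1/(-3577/20) = -20/3577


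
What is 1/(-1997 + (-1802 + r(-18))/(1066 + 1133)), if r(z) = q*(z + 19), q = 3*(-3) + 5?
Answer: -733/1464403 ≈ -0.00050054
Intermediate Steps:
q = -4 (q = -9 + 5 = -4)
r(z) = -76 - 4*z (r(z) = -4*(z + 19) = -4*(19 + z) = -76 - 4*z)
1/(-1997 + (-1802 + r(-18))/(1066 + 1133)) = 1/(-1997 + (-1802 + (-76 - 4*(-18)))/(1066 + 1133)) = 1/(-1997 + (-1802 + (-76 + 72))/2199) = 1/(-1997 + (-1802 - 4)*(1/2199)) = 1/(-1997 - 1806*1/2199) = 1/(-1997 - 602/733) = 1/(-1464403/733) = -733/1464403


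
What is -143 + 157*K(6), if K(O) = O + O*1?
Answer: 1741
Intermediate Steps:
K(O) = 2*O (K(O) = O + O = 2*O)
-143 + 157*K(6) = -143 + 157*(2*6) = -143 + 157*12 = -143 + 1884 = 1741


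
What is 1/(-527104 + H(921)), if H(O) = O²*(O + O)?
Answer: 1/1561932818 ≈ 6.4023e-10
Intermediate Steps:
H(O) = 2*O³ (H(O) = O²*(2*O) = 2*O³)
1/(-527104 + H(921)) = 1/(-527104 + 2*921³) = 1/(-527104 + 2*781229961) = 1/(-527104 + 1562459922) = 1/1561932818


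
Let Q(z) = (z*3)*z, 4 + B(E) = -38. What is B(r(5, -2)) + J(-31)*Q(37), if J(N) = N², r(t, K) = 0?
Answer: 3946785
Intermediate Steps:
B(E) = -42 (B(E) = -4 - 38 = -42)
Q(z) = 3*z² (Q(z) = (3*z)*z = 3*z²)
B(r(5, -2)) + J(-31)*Q(37) = -42 + (-31)²*(3*37²) = -42 + 961*(3*1369) = -42 + 961*4107 = -42 + 3946827 = 3946785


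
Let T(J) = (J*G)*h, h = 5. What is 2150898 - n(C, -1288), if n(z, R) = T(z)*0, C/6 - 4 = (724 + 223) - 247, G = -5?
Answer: 2150898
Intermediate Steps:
T(J) = -25*J (T(J) = (J*(-5))*5 = -5*J*5 = -25*J)
C = 4224 (C = 24 + 6*((724 + 223) - 247) = 24 + 6*(947 - 247) = 24 + 6*700 = 24 + 4200 = 4224)
n(z, R) = 0 (n(z, R) = -25*z*0 = 0)
2150898 - n(C, -1288) = 2150898 - 1*0 = 2150898 + 0 = 2150898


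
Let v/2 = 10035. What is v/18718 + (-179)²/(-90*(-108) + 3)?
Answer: 56777432/12999651 ≈ 4.3676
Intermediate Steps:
v = 20070 (v = 2*10035 = 20070)
v/18718 + (-179)²/(-90*(-108) + 3) = 20070/18718 + (-179)²/(-90*(-108) + 3) = 20070*(1/18718) + 32041/(9720 + 3) = 10035/9359 + 32041/9723 = 56777432/12999651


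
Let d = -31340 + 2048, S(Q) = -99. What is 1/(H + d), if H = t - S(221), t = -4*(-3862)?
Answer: -1/13745 ≈ -7.2754e-5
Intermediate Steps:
t = 15448
d = -29292
H = 15547 (H = 15448 - 1*(-99) = 15448 + 99 = 15547)
1/(H + d) = 1/(15547 - 29292) = 1/(-13745) = -1/13745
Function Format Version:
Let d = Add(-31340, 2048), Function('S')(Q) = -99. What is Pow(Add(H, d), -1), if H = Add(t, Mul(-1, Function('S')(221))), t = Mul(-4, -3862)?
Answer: Rational(-1, 13745) ≈ -7.2754e-5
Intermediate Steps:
t = 15448
d = -29292
H = 15547 (H = Add(15448, Mul(-1, -99)) = Add(15448, 99) = 15547)
Pow(Add(H, d), -1) = Pow(Add(15547, -29292), -1) = Pow(-13745, -1) = Rational(-1, 13745)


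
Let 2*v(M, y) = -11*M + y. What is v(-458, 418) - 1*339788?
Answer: -337060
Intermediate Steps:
v(M, y) = y/2 - 11*M/2 (v(M, y) = (-11*M + y)/2 = (y - 11*M)/2 = y/2 - 11*M/2)
v(-458, 418) - 1*339788 = ((½)*418 - 11/2*(-458)) - 1*339788 = (209 + 2519) - 339788 = 2728 - 339788 = -337060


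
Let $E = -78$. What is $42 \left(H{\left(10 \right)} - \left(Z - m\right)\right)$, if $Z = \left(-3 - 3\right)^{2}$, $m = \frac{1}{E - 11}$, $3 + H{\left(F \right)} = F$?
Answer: $- \frac{108444}{89} \approx -1218.5$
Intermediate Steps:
$H{\left(F \right)} = -3 + F$
$m = - \frac{1}{89}$ ($m = \frac{1}{-78 - 11} = \frac{1}{-89} = - \frac{1}{89} \approx -0.011236$)
$Z = 36$ ($Z = \left(-6\right)^{2} = 36$)
$42 \left(H{\left(10 \right)} - \left(Z - m\right)\right) = 42 \left(\left(-3 + 10\right) - \frac{3205}{89}\right) = 42 \left(7 - \frac{3205}{89}\right) = 42 \left(- \frac{2582}{89}\right) = - \frac{108444}{89}$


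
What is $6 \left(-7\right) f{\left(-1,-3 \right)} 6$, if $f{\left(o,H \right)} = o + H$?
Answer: $1008$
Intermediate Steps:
$f{\left(o,H \right)} = H + o$
$6 \left(-7\right) f{\left(-1,-3 \right)} 6 = 6 \left(-7\right) \left(-3 - 1\right) 6 = - 42 \left(\left(-4\right) 6\right) = \left(-42\right) \left(-24\right) = 1008$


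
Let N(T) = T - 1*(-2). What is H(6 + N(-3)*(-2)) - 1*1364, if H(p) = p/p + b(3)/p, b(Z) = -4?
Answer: -2727/2 ≈ -1363.5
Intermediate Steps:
N(T) = 2 + T (N(T) = T + 2 = 2 + T)
H(p) = 1 - 4/p (H(p) = p/p - 4/p = 1 - 4/p)
H(6 + N(-3)*(-2)) - 1*1364 = (-4 + (6 + (2 - 3)*(-2)))/(6 + (2 - 3)*(-2)) - 1*1364 = (-4 + (6 - 1*(-2)))/(6 - 1*(-2)) - 1364 = (-4 + (6 + 2))/(6 + 2) - 1364 = (-4 + 8)/8 - 1364 = (⅛)*4 - 1364 = ½ - 1364 = -2727/2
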